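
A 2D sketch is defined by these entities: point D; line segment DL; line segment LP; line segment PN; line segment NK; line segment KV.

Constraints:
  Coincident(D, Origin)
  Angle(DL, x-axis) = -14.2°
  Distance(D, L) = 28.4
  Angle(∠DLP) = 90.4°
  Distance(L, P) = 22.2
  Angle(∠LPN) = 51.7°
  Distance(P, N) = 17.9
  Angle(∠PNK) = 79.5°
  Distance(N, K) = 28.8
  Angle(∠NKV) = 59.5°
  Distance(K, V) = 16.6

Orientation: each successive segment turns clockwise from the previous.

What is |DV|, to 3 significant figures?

40.0

D is at the origin; DL runs at -14.2° with length 28.4, so L = (27.5, -6.97). ∠DLP = 90.4° gives LP at -104° from the x-axis; with |LP| = 22.2, P = (22.2, -28.5). ∠LPN = 51.7° gives PN at 128° from the x-axis; with |PN| = 17.9, N = (11.2, -14.4). ∠PNK = 79.5° gives NK at 27.4° from the x-axis; with |NK| = 28.8, K = (36.8, -1.15). ∠NKV = 59.5° gives KV at -93.1° from the x-axis; with |KV| = 16.6, V = (35.9, -17.7). Then |DV| = |V − D| = 40.0.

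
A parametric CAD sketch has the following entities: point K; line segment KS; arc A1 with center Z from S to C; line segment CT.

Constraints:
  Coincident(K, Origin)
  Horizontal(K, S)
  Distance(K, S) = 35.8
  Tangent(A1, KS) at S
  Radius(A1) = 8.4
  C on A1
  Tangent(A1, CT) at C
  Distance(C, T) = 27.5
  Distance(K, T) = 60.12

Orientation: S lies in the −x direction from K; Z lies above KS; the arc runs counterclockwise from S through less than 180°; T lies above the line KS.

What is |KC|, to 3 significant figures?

33.3

Checks: K = (0.00, 0.00) ✓; ∠(ZS, SK) = 90.00° ✓; |ZC| = 8.400 ✓; ∠(ZC, CT) = 90.00° ✓; |CT| = 27.50 ✓; |KT| = 60.12 ✓.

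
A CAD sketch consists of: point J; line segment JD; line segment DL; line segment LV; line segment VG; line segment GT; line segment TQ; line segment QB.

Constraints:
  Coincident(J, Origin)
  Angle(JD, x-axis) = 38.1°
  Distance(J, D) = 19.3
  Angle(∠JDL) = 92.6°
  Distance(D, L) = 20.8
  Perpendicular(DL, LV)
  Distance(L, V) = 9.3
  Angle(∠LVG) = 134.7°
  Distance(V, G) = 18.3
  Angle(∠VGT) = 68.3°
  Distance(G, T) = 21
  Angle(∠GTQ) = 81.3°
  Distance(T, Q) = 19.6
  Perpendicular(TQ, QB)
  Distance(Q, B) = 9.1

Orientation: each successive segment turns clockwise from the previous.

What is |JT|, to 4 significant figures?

16.45

J is at the origin; JD runs at 38.1° with length 19.3, so D = (15.19, 11.91). ∠JDL = 92.6° gives DL at -49.30° from the x-axis; with |DL| = 20.8, L = (28.75, -3.860). DL is perpendicular to LV, so LV runs at -139.3°; with |LV| = 9.3, V = (21.70, -9.925). ∠LVG = 134.7° gives VG at 175.4° from the x-axis; with |VG| = 18.3, G = (3.460, -8.457). ∠VGT = 68.3° gives GT at 63.70° from the x-axis; with |GT| = 21.0, T = (12.76, 10.37). Then |JT| = |T − J| = 16.45.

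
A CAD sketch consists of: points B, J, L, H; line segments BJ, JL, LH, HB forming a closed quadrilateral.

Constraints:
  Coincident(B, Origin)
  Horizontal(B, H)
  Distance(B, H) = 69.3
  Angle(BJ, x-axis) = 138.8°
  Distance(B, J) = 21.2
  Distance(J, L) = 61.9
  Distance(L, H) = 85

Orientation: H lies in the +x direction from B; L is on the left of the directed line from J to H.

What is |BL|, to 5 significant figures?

68.671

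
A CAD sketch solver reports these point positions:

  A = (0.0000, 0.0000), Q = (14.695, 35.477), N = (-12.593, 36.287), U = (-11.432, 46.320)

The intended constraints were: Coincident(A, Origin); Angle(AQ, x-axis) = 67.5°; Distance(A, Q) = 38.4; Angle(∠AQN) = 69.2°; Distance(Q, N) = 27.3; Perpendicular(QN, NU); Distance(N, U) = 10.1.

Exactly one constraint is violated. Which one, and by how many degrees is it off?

Perpendicular(QN, NU) — off by 4.90°.

A = (0.00, 0.00) ✓; AQ at 67.50° ✓; |AQ| = 38.40 ✓; ∠AQN = 69.20° ✓; |QN| = 27.30 ✓; ∠(QN, NU) = 94.90° ✗; |NU| = 10.10 ✓.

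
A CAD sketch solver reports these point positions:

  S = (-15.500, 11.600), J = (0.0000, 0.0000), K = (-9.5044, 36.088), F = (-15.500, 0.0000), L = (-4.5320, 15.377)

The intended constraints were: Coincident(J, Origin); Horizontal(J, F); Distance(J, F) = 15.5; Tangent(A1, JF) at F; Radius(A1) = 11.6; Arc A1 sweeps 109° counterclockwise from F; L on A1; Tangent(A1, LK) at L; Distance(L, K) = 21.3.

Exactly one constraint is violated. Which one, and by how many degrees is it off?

Tangent(A1, LK) at L — off by 5.50°.

J = (0.00, 0.00) ✓; J.y = 0.00, F.y = 0.00 ✓; |JF| = 15.50 ✓; ∠(SF, FJ) = 90.00° ✓; |SF| = 11.60 ✓; bearing(S→L) − bearing(S→F) = 109.0° ✓; |SL| = 11.60 ✓; ∠(SL, LK) = 95.50° ✗; |LK| = 21.30 ✓.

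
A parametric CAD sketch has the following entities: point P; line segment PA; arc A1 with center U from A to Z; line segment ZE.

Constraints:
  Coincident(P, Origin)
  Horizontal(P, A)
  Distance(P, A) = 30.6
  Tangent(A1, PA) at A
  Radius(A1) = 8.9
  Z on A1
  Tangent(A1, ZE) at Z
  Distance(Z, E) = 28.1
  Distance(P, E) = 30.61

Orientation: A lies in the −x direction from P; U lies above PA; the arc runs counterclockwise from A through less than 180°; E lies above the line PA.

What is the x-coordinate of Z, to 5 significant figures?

-22.810

Checks: |UZ| = 8.900 ✓; ∠(UZ, ZE) = 90.00° ✓; |ZE| = 28.10 ✓; |PE| = 30.61 ✓.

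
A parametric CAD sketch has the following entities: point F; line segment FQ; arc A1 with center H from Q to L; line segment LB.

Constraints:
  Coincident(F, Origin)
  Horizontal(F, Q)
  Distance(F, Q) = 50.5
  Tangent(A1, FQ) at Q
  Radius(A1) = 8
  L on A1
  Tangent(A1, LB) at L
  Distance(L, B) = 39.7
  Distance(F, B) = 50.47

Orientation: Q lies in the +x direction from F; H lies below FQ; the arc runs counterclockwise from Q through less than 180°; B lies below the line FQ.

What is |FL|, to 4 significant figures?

43.37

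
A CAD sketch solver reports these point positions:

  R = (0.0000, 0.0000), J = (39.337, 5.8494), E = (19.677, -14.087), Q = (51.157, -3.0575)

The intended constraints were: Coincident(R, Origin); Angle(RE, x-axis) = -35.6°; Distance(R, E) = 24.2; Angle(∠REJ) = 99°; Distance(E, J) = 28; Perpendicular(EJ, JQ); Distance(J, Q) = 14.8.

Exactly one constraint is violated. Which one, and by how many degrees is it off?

Perpendicular(EJ, JQ) — off by 7.60°.

R = (0.00, 0.00) ✓; RE at -35.60° ✓; |RE| = 24.20 ✓; ∠REJ = 99.00° ✓; |EJ| = 28.00 ✓; ∠(EJ, JQ) = 82.40° ✗; |JQ| = 14.80 ✓.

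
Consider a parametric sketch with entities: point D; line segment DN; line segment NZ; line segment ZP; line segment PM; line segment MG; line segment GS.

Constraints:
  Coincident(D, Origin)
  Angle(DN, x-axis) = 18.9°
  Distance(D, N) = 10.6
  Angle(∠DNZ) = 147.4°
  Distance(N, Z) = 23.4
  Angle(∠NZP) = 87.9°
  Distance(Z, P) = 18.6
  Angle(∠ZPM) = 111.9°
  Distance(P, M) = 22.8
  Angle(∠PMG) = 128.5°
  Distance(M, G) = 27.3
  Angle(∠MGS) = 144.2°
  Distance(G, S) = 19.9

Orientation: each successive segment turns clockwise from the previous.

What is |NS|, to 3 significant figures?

30.3

D is at the origin; DN runs at 18.9° with length 10.6, so N = (10.0, 3.43). ∠DNZ = 147.4° gives NZ at -13.7° from the x-axis; with |NZ| = 23.4, Z = (32.8, -2.11). ∠NZP = 87.9° gives ZP at -106° from the x-axis; with |ZP| = 18.6, P = (27.7, -20.0). ∠ZPM = 111.9° gives PM at -174° from the x-axis; with |PM| = 22.8, M = (5.03, -22.4). ∠PMG = 128.5° gives MG at 135° from the x-axis; with |MG| = 27.3, G = (-14.1, -2.99). ∠MGS = 144.2° gives GS at 98.8° from the x-axis; with |GS| = 19.9, S = (-17.2, 16.7). Then |NS| = |S − N| = 30.3.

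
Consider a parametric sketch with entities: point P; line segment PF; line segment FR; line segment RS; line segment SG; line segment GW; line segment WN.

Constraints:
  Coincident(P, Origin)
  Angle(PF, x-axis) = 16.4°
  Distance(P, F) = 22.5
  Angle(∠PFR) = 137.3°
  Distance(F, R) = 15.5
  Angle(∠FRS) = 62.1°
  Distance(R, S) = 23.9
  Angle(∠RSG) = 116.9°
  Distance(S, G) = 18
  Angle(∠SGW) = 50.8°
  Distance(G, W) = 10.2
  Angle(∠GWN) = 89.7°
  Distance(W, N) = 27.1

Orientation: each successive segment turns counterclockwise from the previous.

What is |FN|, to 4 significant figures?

33.47

∠SGW = 50.8° gives GW at 9.300° from the x-axis; with |GW| = 10.2, W = (6.770, 6.948). ∠GWN = 89.7° gives WN at 99.60° from the x-axis; with |WN| = 27.1, N = (2.251, 33.67). Then |FN| = |N − F| = 33.47.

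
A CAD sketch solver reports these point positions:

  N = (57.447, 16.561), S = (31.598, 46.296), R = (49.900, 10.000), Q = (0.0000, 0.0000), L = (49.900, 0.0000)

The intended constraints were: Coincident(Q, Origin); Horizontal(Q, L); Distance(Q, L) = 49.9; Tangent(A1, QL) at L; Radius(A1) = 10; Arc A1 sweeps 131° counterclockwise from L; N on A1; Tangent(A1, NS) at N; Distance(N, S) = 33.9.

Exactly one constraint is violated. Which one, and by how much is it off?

Distance(N, S) = 33.9 — off by 5.50.

Q = (0.00, 0.00) ✓; Q.y = 0.00, L.y = 0.00 ✓; |QL| = 49.90 ✓; ∠(RL, LQ) = 90.00° ✓; |RL| = 10.00 ✓; bearing(R→N) − bearing(R→L) = 131.0° ✓; |RN| = 10.00 ✓; ∠(RN, NS) = 90.00° ✓; |NS| = 39.40 ✗.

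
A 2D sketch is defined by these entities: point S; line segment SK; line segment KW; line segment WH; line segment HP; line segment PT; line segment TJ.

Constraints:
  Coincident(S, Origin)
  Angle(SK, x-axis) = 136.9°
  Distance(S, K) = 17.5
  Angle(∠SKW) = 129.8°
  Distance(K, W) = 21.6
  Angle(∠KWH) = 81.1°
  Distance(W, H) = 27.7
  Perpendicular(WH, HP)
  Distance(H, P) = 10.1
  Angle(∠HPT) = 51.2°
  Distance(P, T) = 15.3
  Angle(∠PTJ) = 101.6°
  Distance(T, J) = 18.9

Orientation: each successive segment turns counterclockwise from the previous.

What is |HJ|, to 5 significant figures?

16.625

S is at the origin; SK runs at 136.9° with length 17.5, so K = (-12.778, 11.957). ∠SKW = 129.8° gives KW at -172.90° from the x-axis; with |KW| = 21.6, W = (-34.212, 9.2875). ∠KWH = 81.1° gives WH at -74.000° from the x-axis; with |WH| = 27.7, H = (-26.577, -17.339). The perpendicularity gives HP at right angles to WH, so HP runs at 16.000°; with |HP| = 10.1, P = (-16.868, -14.556). ∠HPT = 51.2° gives PT at 144.80° from the x-axis; with |PT| = 15.3, T = (-29.371, -5.7361). ∠PTJ = 101.6° gives TJ at -136.80° from the x-axis; with |TJ| = 18.9, J = (-43.148, -18.674). Then |HJ| = |J − H| = 16.625.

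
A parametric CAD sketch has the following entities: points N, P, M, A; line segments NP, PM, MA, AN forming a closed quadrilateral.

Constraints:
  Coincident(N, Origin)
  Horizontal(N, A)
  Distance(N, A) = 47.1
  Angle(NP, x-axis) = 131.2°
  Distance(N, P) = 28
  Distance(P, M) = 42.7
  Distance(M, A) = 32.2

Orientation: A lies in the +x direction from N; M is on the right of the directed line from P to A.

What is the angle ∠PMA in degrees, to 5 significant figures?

133.12°

N is at the origin; N and A share the same y with |NA| = 47.1 and A in +x, so A = (47.1, 0). NP runs at 131.2° with |NP| = 28.0, so P = (-18.443, 21.068). M is determined by |PM| = 42.7 and |MA| = 32.2 together: it lies at the intersection of circle(P, 42.7) and circle(A, 32.2). With |PA| = 68.846, the foot of the radical line on PA is 40.135 from P and the perpendicular offset is √(42.7² − 40.135²) = 14.577. Taking the right-of-PA solution: M = (15.305, -5.0921).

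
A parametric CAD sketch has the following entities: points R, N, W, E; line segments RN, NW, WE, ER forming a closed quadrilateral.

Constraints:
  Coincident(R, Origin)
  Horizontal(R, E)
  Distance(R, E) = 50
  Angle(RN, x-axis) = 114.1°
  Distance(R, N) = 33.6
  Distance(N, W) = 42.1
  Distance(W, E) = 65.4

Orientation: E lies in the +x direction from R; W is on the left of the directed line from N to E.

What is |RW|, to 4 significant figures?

60.44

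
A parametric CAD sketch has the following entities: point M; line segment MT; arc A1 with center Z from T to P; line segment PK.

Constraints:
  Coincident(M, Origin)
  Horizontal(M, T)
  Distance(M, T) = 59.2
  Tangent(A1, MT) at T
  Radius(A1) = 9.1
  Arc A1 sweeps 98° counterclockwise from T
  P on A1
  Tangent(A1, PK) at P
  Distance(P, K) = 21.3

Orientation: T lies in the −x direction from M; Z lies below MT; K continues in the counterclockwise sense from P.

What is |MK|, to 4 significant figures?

72.44

M is at the origin; MT is horizontal with |MT| = 59.2 and T on the −x side, so T = (-59.20, 0.000). The tangent condition forces ZT to be normal to MT, so Z = T + (0, -9.1) = (-59.20, -9.100). On A1, T sits at bearing 90° from Z; a 98° counterclockwise sweep puts P at bearing 188°, so P = Z + 9.1·(cos 188°, sin 188°) = (-68.21, -10.37). The tangent condition forces ZP to be normal to PK, so PK runs along (−sin 188°, cos 188°); with |PK| = 21.3, K = (-65.25, -31.46). Then |MK| = |K − M| = 72.44.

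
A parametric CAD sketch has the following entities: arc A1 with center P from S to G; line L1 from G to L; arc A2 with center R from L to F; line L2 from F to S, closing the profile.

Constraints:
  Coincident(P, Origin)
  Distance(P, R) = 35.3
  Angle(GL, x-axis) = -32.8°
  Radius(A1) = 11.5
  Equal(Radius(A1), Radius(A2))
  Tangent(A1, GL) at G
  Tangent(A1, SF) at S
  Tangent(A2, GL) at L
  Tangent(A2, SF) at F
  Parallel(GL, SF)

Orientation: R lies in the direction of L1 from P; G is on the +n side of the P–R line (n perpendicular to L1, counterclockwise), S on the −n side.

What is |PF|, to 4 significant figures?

37.13

The slot axis is L1's direction at -32.8°, so u = (cos -32.8°, sin -32.8°) = (0.8406, -0.5417) and n = (−sin -32.8°, cos -32.8°) = (0.5417, 0.8406). P is at the origin and R lies 35.3 along u from P, so R = 35.3·u = (29.67, -19.12). Tangency of A1 to both parallel lines with radius 11.5 puts G and S at P ± 11.5·n: G = (6.230, 9.667), S = (-6.230, -9.667). Equal radii place L and F the same way about R: L = R + 11.5·n = (35.90, -9.456), F = R − 11.5·n = (23.44, -28.79). Then |PF| = |F − P| = 37.13.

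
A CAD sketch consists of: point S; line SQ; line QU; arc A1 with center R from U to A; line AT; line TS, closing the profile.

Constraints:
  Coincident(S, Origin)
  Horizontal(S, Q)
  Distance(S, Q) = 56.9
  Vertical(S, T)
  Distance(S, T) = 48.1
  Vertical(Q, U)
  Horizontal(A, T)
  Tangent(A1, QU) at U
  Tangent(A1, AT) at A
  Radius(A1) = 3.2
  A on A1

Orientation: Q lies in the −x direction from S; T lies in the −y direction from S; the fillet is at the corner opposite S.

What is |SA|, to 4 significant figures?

72.09

The virtual corner opposite S is at (-56.90, -48.10). Tangency of A1 to QU means the radius RU is perpendicular to QU and tangency of A1 to AT means the radius RA is perpendicular to AT, with radius 3.2, so the center R sits 3.2 in from both sides at R = (-53.70, -44.90). That places the tangent points at U = (-56.90, -44.90) on QU and A = (-53.70, -48.10) on AT. Then |SA| = |A − S| = 72.09.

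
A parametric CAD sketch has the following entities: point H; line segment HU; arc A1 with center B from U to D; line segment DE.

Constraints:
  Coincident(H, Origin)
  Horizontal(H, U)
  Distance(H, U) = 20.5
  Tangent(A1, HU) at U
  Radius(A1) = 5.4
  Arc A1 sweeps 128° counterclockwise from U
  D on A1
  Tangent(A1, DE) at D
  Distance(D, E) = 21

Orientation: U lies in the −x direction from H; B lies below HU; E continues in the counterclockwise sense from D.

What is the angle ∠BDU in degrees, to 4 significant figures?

26.00°

Tangency of A1 to HU means the radius BU is perpendicular to HU, so B = U + (0, -5.4) = (-20.50, -5.400). On A1, U sits at bearing 90° from B; a 128° counterclockwise sweep puts D at bearing 218°, so D = B + 5.4·(cos 218°, sin 218°) = (-24.76, -8.725). Then cos ∠BDU = DB·DU / (|DB||DU|), giving 26.00°.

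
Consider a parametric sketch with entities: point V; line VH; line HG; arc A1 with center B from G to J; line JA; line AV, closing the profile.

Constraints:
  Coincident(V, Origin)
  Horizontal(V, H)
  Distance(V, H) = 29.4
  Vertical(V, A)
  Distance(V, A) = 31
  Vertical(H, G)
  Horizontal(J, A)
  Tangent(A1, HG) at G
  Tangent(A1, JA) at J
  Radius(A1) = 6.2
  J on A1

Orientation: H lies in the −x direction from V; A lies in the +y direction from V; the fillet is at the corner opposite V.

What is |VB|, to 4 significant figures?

33.96

V is at the origin; V and H share the same y with |VH| = 29.4 and H on the −x side, so H = (-29.40, 0.000). V and A share the same x with |VA| = 31.0 and A on the +y side, so A = (0.000, 31.00). The virtual corner opposite V is at (-29.40, 31.00). Since A1 is tangent to HG there, BG ⟂ HG and the tangent condition forces BJ to be normal to JA, with radius 6.2, so the center B sits 6.2 in from both sides at B = (-23.20, 24.80). Then |VB| = |B − V| = 33.96.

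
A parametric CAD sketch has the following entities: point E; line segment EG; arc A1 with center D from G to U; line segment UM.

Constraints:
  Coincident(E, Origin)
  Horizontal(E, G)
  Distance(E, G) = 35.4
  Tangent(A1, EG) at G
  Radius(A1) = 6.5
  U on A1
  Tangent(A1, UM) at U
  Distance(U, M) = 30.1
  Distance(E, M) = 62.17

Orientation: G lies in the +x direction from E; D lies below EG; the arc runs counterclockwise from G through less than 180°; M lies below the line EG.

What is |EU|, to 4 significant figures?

33.14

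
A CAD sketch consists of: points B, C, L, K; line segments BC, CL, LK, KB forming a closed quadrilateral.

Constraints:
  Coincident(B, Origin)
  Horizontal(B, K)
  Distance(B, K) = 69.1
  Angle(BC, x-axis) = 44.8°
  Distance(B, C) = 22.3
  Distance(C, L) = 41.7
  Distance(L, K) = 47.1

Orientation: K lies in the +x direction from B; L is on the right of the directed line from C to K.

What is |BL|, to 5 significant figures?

37.306

B is at the origin; BK is horizontal with |BK| = 69.1 and K in +x, so K = (69.1, 0). BC runs at 44.8° with |BC| = 22.3, so C = (15.823, 15.713). L is determined by |CL| = 41.7 and |LK| = 47.1 together: it lies at the intersection of circle(C, 41.7) and circle(K, 47.1). With |CK| = 55.545, the foot of the radical line on CK is 23.456 from C and the perpendicular offset is √(41.7² − 23.456²) = 34.477. Taking the right-of-CK solution: L = (28.568, -23.991).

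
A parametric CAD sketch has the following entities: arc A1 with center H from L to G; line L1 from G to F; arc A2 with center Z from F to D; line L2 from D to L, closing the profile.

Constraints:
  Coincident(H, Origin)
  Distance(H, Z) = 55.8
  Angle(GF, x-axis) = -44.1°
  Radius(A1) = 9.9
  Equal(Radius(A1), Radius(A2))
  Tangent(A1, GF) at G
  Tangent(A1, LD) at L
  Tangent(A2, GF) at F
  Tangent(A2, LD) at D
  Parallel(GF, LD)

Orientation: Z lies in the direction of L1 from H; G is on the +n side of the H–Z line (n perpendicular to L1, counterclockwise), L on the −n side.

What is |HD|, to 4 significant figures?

56.67

The slot axis is L1's direction at -44.1°, so u = (cos -44.1°, sin -44.1°) = (0.7181, -0.6959) and n = (−sin -44.1°, cos -44.1°) = (0.6959, 0.7181). H is at the origin and Z lies 55.8 along u from H, so Z = 55.8·u = (40.07, -38.83). Tangency of A1 to both parallel lines with radius 9.9 puts G and L at H ± 9.9·n: G = (6.890, 7.109), L = (-6.890, -7.109). Equal radii place F and D the same way about Z: F = Z + 9.9·n = (46.96, -31.72), D = Z − 9.9·n = (33.18, -45.94). Then |HD| = |D − H| = 56.67.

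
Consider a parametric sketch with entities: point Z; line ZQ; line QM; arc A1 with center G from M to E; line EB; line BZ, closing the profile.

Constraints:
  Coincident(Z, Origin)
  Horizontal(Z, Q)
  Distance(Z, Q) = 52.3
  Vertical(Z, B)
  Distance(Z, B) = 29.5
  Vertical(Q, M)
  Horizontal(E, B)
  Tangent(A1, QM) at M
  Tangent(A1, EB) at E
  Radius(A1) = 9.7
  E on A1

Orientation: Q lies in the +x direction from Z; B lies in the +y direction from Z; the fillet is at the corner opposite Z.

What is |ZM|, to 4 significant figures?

55.92

Z is at the origin; ZQ is horizontal with |ZQ| = 52.3 and Q on the +x side, so Q = (52.30, 0.000). Z and B share the same x with |ZB| = 29.5 and B on the +y side, so B = (0.000, 29.50). The virtual corner opposite Z is at (52.30, 29.50). Tangency of A1 to QM means the radius GM is perpendicular to QM and the tangent condition forces GE to be normal to EB, with radius 9.7, so the center G sits 9.7 in from both sides at G = (42.60, 19.80). That places the tangent points at M = (52.30, 19.80) on QM and E = (42.60, 29.50) on EB. Then |ZM| = |M − Z| = 55.92.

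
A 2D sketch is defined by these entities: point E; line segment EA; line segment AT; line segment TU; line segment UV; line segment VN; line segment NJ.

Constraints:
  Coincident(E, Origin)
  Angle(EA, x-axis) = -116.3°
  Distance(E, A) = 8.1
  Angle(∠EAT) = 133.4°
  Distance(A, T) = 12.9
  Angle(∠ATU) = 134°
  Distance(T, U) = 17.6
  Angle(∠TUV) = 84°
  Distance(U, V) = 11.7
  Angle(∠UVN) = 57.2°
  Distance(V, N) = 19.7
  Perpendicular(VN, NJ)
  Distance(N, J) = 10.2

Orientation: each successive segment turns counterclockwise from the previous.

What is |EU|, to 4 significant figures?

31.43

∠EAT = 133.4° gives AT at -69.70° from the x-axis; with |AT| = 12.9, T = (0.8866, -19.36). ∠ATU = 134.0° gives TU at -23.70° from the x-axis; with |TU| = 17.6, U = (17.00, -26.43). Then |EU| = |U − E| = 31.43.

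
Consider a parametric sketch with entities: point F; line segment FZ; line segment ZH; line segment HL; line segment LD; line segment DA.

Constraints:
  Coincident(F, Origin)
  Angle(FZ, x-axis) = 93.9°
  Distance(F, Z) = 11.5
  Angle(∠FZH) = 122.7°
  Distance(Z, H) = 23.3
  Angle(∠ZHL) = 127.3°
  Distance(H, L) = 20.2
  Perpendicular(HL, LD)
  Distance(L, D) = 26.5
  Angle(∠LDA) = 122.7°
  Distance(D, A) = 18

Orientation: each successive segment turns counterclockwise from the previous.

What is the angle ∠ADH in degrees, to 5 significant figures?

85.383°

F is at the origin; FZ runs at 93.9° with length 11.5, so Z = (-0.78218, 11.473). ∠FZH = 122.7° gives ZH at 151.20° from the x-axis; with |ZH| = 23.3, H = (-21.200, 22.698). ∠ZHL = 127.3° gives HL at -156.10° from the x-axis; with |HL| = 20.2, L = (-39.668, 14.514). The perpendicularity gives LD at right angles to HL, so LD runs at -66.100°; with |LD| = 26.5, D = (-28.932, -9.7134). ∠LDA = 122.7° gives DA at -8.8000° from the x-axis; with |DA| = 18.0, A = (-11.144, -12.467). Then cos ∠ADH = DA·DH / (|DA||DH|), giving 85.383°.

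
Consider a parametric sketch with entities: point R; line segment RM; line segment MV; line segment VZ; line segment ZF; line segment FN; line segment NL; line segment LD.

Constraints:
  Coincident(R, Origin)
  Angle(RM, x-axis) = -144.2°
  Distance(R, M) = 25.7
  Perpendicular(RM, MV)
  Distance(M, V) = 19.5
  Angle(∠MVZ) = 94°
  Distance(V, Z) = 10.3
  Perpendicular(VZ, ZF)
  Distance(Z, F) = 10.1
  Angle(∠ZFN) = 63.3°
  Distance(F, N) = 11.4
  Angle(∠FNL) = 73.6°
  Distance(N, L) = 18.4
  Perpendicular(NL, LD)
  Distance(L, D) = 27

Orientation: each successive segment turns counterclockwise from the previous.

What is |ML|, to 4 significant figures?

31.25

R is at the origin; RM runs at -144.2° with length 25.7, so M = (-20.84, -15.03). RM ⟂ MV, so MV runs at -54.20°; with |MV| = 19.5, V = (-9.438, -30.85). ∠MVZ = 94.0° gives VZ at 31.80° from the x-axis; with |VZ| = 10.3, Z = (-0.6838, -25.42). VZ is perpendicular to ZF, so ZF runs at 121.8°; with |ZF| = 10.1, F = (-6.006, -16.84). ∠ZFN = 63.3° gives FN at -121.5° from the x-axis; with |FN| = 11.4, N = (-11.96, -26.56). ∠FNL = 73.6° gives NL at -15.10° from the x-axis; with |NL| = 18.4, L = (5.802, -31.35). Then |ML| = |L − M| = 31.25.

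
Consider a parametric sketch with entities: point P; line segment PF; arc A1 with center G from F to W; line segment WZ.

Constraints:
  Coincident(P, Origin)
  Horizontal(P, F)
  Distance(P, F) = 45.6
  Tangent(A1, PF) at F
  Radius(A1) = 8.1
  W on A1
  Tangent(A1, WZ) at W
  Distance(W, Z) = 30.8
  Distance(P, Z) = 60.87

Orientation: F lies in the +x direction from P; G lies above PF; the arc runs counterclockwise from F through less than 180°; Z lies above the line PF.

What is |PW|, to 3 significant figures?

54.4

Checks: |GW| = 8.100 ✓; ∠(GW, WZ) = 90.00° ✓; |WZ| = 30.80 ✓; |PZ| = 60.87 ✓.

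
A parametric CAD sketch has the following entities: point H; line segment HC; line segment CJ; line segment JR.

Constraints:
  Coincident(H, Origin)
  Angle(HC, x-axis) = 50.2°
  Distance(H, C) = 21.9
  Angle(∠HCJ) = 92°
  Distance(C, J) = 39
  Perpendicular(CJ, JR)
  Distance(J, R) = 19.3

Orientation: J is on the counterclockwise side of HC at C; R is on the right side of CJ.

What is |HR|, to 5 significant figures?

57.250

H is at the origin; HC runs at 50.2° with length 21.9, so C = 21.9·(cos 50.2°, sin 50.2°) = (14.018, 16.825). ∠HCJ = 92.0°, so CJ runs at 50.2° + (180° − 92.0°) = 138.20° from the x-axis; with |CJ| = 39.0, J = C + 39.0·(cos 138.20°, sin 138.20°) = (-15.055, 42.820). CJ ⟂ JR; with |JR| = 19.3 on the right of CJ, R = J + 19.3·(0.66653, 0.74548) = (-2.1911, 57.208). Then |HR| = |R − H| = 57.250.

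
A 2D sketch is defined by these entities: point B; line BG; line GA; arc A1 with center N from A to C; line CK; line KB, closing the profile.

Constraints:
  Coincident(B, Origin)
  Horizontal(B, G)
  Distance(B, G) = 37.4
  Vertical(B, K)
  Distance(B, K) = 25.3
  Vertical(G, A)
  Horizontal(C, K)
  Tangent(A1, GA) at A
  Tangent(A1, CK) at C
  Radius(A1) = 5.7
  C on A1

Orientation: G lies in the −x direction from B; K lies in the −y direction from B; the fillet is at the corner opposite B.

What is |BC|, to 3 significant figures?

40.6

B is at the origin; B and G share the same y with |BG| = 37.4 and G on the −x side, so G = (-37.4, 0.00). B and K share the same x with |BK| = 25.3 and K on the −y side, so K = (0.00, -25.3). The virtual corner opposite B is at (-37.4, -25.3). A1 meets GA tangentially, so NA is at right angles to GA and since A1 is tangent to CK there, NC ⟂ CK, with radius 5.7, so the center N sits 5.7 in from both sides at N = (-31.7, -19.6). That places the tangent points at A = (-37.4, -19.6) on GA and C = (-31.7, -25.3) on CK. Then |BC| = |C − B| = 40.6.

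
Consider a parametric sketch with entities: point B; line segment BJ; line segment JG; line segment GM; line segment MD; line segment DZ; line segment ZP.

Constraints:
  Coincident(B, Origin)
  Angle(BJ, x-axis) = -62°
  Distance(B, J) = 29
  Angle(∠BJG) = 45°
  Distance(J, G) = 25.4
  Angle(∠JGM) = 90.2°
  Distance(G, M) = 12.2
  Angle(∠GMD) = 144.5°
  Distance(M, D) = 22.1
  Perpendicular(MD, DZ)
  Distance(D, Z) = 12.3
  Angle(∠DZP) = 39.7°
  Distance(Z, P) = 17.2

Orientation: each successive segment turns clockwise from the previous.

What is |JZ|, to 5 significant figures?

23.278

B is at the origin; BJ runs at -62.0° with length 29.0, so J = (13.615, -25.605). ∠BJG = 45.0° gives JG at 163.00° from the x-axis; with |JG| = 25.4, G = (-10.675, -18.179). ∠JGM = 90.2° gives GM at 73.200° from the x-axis; with |GM| = 12.2, M = (-7.1493, -6.4999). ∠GMD = 144.5° gives MD at 37.700° from the x-axis; with |MD| = 22.1, D = (10.337, 7.0148). MD is perpendicular to DZ, so DZ runs at -52.300°; with |DZ| = 12.3, Z = (17.859, -2.7172). Then |JZ| = |Z − J| = 23.278.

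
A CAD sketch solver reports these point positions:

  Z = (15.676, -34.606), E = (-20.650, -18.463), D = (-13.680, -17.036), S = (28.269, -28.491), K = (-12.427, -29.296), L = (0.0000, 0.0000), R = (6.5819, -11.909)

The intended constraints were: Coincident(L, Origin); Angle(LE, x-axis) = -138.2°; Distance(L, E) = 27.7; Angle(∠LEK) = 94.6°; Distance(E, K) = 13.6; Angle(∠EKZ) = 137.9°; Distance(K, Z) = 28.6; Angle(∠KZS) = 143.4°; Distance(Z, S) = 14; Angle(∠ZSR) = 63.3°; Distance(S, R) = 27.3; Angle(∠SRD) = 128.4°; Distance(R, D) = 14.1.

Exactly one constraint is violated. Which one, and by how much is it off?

Distance(R, D) = 14.1 — off by 6.80.

L = (0.00, 0.00) ✓; LE at -138.2° ✓; |LE| = 27.70 ✓; ∠LEK = 94.60° ✓; |EK| = 13.60 ✓; ∠EKZ = 137.9° ✓; |KZ| = 28.60 ✓; ∠KZS = 143.4° ✓; |ZS| = 14.00 ✓; ∠ZSR = 63.30° ✓; |SR| = 27.30 ✓; ∠SRD = 128.4° ✓; |RD| = 20.90 ✗.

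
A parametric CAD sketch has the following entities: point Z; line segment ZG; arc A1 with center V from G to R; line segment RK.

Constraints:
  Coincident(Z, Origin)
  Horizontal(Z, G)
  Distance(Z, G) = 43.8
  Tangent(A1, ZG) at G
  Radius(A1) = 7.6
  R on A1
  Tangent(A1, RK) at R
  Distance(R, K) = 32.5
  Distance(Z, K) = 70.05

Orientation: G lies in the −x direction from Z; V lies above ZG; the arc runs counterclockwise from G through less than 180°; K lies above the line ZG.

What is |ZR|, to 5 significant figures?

40.099

Checks: |VG| = 7.600 ✓; |VR| = 7.600 ✓; ∠(VR, RK) = 90.00° ✓; |RK| = 32.50 ✓; |ZK| = 70.05 ✓.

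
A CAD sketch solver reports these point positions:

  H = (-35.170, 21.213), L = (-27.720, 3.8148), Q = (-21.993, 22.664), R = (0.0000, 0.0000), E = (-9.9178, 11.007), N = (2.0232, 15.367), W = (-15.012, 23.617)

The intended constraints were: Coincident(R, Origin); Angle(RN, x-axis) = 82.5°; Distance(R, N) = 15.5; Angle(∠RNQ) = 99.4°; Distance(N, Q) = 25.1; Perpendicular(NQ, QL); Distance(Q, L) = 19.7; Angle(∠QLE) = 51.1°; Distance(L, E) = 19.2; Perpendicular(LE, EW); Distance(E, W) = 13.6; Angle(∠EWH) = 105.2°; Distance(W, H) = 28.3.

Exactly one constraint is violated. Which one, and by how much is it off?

Distance(W, H) = 28.3 — off by 8.00.

R = (0.00, 0.00) ✓; RN at 82.50° ✓; |RN| = 15.50 ✓; ∠RNQ = 99.40° ✓; |NQ| = 25.10 ✓; ∠(NQ, QL) = 90.00° ✓; |QL| = 19.70 ✓; ∠QLE = 51.10° ✓; |LE| = 19.20 ✓; ∠(LE, EW) = 90.00° ✓; |EW| = 13.60 ✓; ∠EWH = 105.2° ✓; |WH| = 20.30 ✗.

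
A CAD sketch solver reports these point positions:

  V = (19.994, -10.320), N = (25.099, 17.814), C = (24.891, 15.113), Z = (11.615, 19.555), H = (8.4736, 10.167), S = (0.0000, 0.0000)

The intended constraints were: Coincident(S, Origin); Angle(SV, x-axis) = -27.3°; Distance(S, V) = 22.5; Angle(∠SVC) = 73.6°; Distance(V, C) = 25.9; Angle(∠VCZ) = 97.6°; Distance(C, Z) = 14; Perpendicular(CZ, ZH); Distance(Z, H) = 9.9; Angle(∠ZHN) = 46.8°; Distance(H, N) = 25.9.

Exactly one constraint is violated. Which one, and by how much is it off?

Distance(H, N) = 25.9 — off by 7.60.

S = (0.00, 0.00) ✓; SV at -27.30° ✓; |SV| = 22.50 ✓; ∠SVC = 73.60° ✓; |VC| = 25.90 ✓; ∠VCZ = 97.60° ✓; |CZ| = 14.00 ✓; ∠(CZ, ZH) = 90.00° ✓; |ZH| = 9.900 ✓; ∠ZHN = 46.80° ✓; |HN| = 18.30 ✗.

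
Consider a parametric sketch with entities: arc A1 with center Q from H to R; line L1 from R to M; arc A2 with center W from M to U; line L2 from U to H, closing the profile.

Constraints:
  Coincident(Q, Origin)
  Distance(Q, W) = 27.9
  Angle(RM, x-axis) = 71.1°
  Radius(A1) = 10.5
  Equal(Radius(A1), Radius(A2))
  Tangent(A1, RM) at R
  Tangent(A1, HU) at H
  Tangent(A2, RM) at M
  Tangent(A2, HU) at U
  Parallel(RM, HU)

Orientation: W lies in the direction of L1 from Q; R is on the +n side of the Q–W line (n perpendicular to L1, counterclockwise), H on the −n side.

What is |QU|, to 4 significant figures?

29.81

The slot axis is L1's direction at 71.1°, so u = (cos 71.1°, sin 71.1°) = (0.3239, 0.9461) and n = (−sin 71.1°, cos 71.1°) = (-0.9461, 0.3239). Q is at the origin and W lies 27.9 along u from Q, so W = 27.9·u = (9.037, 26.40). Tangency of A1 to both parallel lines with radius 10.5 puts R and H at Q ± 10.5·n: R = (-9.934, 3.401), H = (9.934, -3.401). Equal radii place M and U the same way about W: M = W + 10.5·n = (-0.8966, 29.80), U = W − 10.5·n = (18.97, 22.99). Then |QU| = |U − Q| = 29.81.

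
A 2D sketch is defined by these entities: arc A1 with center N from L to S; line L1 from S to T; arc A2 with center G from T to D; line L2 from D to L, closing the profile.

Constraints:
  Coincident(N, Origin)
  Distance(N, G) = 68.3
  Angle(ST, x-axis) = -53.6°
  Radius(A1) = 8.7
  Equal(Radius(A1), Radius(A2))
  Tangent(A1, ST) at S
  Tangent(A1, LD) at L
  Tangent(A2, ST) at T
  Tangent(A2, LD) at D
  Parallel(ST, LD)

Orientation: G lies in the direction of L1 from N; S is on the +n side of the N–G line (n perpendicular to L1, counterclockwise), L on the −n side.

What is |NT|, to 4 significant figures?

68.85

Tangency of A1 to both parallel lines with radius 8.7 puts S and L at N ± 8.7·n: S = (7.003, 5.163), L = (-7.003, -5.163). Equal radii place T and D the same way about G: T = G + 8.7·n = (47.53, -49.81), D = G − 8.7·n = (33.53, -60.14). Then |NT| = |T − N| = 68.85.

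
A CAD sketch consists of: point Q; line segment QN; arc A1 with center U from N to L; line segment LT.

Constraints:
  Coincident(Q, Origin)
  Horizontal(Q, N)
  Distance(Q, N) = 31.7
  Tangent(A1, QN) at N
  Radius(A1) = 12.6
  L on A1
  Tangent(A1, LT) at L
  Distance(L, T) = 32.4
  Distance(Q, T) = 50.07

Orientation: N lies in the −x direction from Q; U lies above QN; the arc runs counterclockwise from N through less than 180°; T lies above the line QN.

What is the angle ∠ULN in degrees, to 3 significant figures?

43.6°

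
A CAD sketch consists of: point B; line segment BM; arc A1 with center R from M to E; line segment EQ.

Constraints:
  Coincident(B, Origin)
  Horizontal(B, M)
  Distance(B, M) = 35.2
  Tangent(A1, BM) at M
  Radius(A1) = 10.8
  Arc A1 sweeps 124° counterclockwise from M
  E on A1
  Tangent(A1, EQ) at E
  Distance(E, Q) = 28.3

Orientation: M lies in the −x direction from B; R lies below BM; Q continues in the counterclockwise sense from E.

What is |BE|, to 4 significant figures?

47.26

B is at the origin; B and M share the same y with |BM| = 35.2 and M on the −x side, so M = (-35.20, 0.000). Since A1 is tangent to BM there, RM ⟂ BM, so R = M + (0, -10.8) = (-35.20, -10.80). On A1, M sits at bearing 90° from R; a 124° counterclockwise sweep puts E at bearing 214°, so E = R + 10.8·(cos 214°, sin 214°) = (-44.15, -16.84). Then |BE| = |E − B| = 47.26.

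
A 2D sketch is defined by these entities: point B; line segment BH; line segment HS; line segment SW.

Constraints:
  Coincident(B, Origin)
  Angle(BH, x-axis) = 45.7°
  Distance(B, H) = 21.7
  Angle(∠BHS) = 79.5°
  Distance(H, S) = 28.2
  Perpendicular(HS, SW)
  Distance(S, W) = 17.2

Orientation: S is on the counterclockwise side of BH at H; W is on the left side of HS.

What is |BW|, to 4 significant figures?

24.60

∠BHS = 79.5°, so HS runs at 45.7° + (180° − 79.5°) = 146.2° from the x-axis; with |HS| = 28.2, S = H + 28.2·(cos 146.2°, sin 146.2°) = (-8.278, 31.22). HS is perpendicular to SW; with |SW| = 17.2 on the left of HS, W = S + 17.2·(-0.5563, -0.8310) = (-17.85, 16.93). Then |BW| = |W − B| = 24.60.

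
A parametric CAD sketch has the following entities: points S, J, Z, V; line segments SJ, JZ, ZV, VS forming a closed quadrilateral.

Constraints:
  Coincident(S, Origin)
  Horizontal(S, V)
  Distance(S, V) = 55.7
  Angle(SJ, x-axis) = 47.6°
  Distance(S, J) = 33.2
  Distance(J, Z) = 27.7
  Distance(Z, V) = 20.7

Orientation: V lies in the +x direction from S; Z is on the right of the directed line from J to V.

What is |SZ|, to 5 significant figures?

35.001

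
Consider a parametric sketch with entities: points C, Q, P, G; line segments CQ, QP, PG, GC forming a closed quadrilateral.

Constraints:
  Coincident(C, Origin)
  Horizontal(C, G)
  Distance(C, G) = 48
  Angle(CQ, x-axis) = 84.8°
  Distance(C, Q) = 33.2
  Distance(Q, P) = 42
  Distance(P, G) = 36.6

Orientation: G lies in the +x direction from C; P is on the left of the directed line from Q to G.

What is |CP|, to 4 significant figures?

57.82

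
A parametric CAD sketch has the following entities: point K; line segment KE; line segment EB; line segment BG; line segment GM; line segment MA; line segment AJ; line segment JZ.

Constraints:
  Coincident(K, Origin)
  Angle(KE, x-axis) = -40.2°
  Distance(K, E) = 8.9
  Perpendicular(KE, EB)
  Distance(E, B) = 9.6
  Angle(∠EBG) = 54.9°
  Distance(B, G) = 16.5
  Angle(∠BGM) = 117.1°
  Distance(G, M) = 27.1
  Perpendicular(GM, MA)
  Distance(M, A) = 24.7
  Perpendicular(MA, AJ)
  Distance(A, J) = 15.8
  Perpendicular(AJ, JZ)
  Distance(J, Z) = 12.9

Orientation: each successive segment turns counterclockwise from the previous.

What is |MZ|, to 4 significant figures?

19.72

K is at the origin; KE runs at -40.2° with length 8.9, so E = (6.798, -5.745). The perpendicularity gives EB at right angles to KE, so EB runs at 49.80°; with |EB| = 9.6, B = (12.99, 1.588). ∠EBG = 54.9° gives BG at 174.9° from the x-axis; with |BG| = 16.5, G = (-3.440, 3.055). ∠BGM = 117.1° gives GM at -122.2° from the x-axis; with |GM| = 27.1, M = (-17.88, -19.88). GM ⟂ MA, so MA runs at -32.20°; with |MA| = 24.7, A = (3.020, -33.04). MA is perpendicular to AJ, so AJ runs at 57.80°; with |AJ| = 15.8, J = (11.44, -19.67). AJ ⟂ JZ, so JZ runs at 147.8°; with |JZ| = 12.9, Z = (0.5231, -12.80). Then |MZ| = |Z − M| = 19.72.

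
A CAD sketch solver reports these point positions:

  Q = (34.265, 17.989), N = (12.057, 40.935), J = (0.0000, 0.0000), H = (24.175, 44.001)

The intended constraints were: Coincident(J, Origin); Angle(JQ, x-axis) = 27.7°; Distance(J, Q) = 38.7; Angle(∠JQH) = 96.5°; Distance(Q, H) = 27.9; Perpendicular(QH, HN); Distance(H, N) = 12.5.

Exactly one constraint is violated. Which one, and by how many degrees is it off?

Perpendicular(QH, HN) — off by 7.00°.

J = (0.00, 0.00) ✓; JQ at 27.70° ✓; |JQ| = 38.70 ✓; ∠JQH = 96.50° ✓; |QH| = 27.90 ✓; ∠(QH, HN) = 83.00° ✗; |HN| = 12.50 ✓.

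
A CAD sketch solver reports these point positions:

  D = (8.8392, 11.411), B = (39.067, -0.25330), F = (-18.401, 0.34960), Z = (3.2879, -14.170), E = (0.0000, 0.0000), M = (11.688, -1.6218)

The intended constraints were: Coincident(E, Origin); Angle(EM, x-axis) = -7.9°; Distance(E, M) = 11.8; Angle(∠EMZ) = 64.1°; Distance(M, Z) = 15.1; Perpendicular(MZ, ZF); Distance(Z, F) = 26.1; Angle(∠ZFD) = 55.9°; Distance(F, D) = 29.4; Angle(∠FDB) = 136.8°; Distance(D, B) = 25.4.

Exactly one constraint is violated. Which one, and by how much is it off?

Distance(D, B) = 25.4 — off by 7.00.

E = (0.00, 0.00) ✓; EM at -7.900° ✓; |EM| = 11.80 ✓; ∠EMZ = 64.10° ✓; |MZ| = 15.10 ✓; ∠(MZ, ZF) = 90.00° ✓; |ZF| = 26.10 ✓; ∠ZFD = 55.90° ✓; |FD| = 29.40 ✓; ∠FDB = 136.8° ✓; |DB| = 32.40 ✗.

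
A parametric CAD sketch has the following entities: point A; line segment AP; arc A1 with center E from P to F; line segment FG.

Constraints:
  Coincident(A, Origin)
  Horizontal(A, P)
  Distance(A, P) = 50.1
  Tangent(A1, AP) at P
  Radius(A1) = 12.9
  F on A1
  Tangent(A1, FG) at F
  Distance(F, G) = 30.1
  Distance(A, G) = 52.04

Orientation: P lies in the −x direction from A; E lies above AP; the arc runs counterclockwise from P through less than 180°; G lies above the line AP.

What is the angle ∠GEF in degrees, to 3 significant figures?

66.8°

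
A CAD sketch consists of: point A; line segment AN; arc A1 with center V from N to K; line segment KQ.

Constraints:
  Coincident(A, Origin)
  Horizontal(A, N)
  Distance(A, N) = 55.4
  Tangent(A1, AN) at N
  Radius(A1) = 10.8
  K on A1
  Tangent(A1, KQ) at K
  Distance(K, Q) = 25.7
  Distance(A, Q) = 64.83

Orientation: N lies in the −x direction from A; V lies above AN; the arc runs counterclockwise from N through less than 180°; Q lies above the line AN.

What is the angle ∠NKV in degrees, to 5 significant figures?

36.932°

Checks: |VK| = 10.80 ✓; ∠(VK, KQ) = 90.00° ✓; |KQ| = 25.70 ✓; |AQ| = 64.83 ✓.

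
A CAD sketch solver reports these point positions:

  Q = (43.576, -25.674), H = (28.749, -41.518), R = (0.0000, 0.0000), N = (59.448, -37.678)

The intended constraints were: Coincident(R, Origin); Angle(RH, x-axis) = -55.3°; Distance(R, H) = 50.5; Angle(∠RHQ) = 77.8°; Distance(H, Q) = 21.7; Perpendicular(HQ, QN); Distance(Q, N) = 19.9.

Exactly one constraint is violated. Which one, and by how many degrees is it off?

Perpendicular(HQ, QN) — off by 6.00°.

R = (0.00, 0.00) ✓; RH at -55.30° ✓; |RH| = 50.50 ✓; ∠RHQ = 77.80° ✓; |HQ| = 21.70 ✓; ∠(HQ, QN) = 84.00° ✗; |QN| = 19.90 ✓.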